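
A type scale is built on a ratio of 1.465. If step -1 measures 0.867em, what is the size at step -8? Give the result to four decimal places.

The gap is -8 − (-1) = -7 steps, so the factor is 1.465^-7.
0.867 ÷ 1.465⁷ = 0.867 ÷ 14.48316 ≈ 0.0599

0.0599em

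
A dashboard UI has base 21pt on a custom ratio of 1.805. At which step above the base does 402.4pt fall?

1.805ⁿ = 402.4 / 21 = 19.1619
n = ln(19.1619) / ln(1.805) = 2.9529 / 0.5906 ≈ 5.00

5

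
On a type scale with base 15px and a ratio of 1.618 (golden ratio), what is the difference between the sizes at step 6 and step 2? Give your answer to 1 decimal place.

Step 2: 15.0 × 1.618² = 39.269px
Step 6: 15.0 × 1.618⁶ = 269.130px
Difference: 269.130 − 39.269 = 229.861px

229.9px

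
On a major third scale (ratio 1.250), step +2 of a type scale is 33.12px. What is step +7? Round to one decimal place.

101.1px

The gap is 7 − (2) = 5 steps, so the factor is 1.250^5.
33.12 × 1.250⁵ = 33.12 × 3.05176 ≈ 101.074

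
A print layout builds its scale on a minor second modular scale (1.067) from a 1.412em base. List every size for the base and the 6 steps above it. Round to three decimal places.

Step 0: 1.412em
Step 1: 1.412 × 1.067 = 1.507
Step 2: 1.412 × 1.067² = 1.608
Step 3: 1.412 × 1.067³ = 1.715
Step 4: 1.412 × 1.067⁴ = 1.830
Step 5: 1.412 × 1.067⁵ = 1.953
Step 6: 1.412 × 1.067⁶ = 2.084

1.412em, 1.507em, 1.608em, 1.715em, 1.830em, 1.953em, 2.084em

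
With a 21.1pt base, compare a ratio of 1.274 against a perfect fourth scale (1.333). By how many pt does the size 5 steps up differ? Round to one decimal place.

At 1.274: 21.1 × 1.274⁵ = 70.816pt
Perfect fourth: 21.1 × 1.333⁵ = 88.804pt
Difference: 88.804 − 70.816 = 17.988pt

18.0pt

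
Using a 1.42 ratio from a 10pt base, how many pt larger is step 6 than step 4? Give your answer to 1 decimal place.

Step 4: 10.0 × 1.42⁴ = 40.659pt
Step 6: 10.0 × 1.42⁶ = 81.984pt
Difference: 81.984 − 40.659 = 41.325pt

41.3pt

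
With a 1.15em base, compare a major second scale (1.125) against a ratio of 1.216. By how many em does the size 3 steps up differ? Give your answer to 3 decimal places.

0.430em

Major second: 1.15 × 1.125³ = 1.63740em
At 1.216: 1.15 × 1.216³ = 2.06775em
Difference: 2.06775 − 1.63740 = 0.43035em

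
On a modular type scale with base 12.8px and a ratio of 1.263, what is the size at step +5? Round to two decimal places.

12.8 × 1.263⁵ = 12.8 × 3.21378 ≈ 41.14

41.14px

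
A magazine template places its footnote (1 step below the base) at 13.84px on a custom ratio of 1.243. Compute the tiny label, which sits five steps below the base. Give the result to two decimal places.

The gap is -5 − (-1) = -4 steps, so the factor is 1.243^-4.
13.84 ÷ 1.243⁴ = 13.84 ÷ 2.38718 ≈ 5.798

5.80px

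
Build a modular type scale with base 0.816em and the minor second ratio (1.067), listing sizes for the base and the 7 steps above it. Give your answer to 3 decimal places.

Step 0: 0.816em
Step 1: 0.816 × 1.067 = 0.871
Step 2: 0.816 × 1.067² = 0.929
Step 3: 0.816 × 1.067³ = 0.991
Step 4: 0.816 × 1.067⁴ = 1.058
Step 5: 0.816 × 1.067⁵ = 1.129
Step 6: 0.816 × 1.067⁶ = 1.204
Step 7: 0.816 × 1.067⁷ = 1.285

0.816em, 0.871em, 0.929em, 0.991em, 1.058em, 1.129em, 1.204em, 1.285em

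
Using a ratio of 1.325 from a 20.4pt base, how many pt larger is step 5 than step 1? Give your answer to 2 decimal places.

Step 1: 20.4 × 1.325 = 27.0300pt
Step 5: 20.4 × 1.325⁵ = 83.3124pt
Difference: 83.3124 − 27.0300 = 56.2824pt

56.28pt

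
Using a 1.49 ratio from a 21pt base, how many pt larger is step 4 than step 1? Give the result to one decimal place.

72.2pt

Step 1: 21.0 × 1.49 = 31.290pt
Step 4: 21.0 × 1.49⁴ = 103.506pt
Difference: 103.506 − 31.290 = 72.216pt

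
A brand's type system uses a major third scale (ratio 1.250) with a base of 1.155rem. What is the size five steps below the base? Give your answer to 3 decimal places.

0.378rem

Each step on a modular scale multiplies by the ratio, so the size n steps from the base is base × ratioⁿ.
1.155 ÷ 1.250⁵ = 1.155 ÷ 3.05176 ≈ 0.378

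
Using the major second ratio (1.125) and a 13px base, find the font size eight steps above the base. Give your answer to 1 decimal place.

13.0 × 1.125⁸ = 13.0 × 2.56578 ≈ 33.36

33.4px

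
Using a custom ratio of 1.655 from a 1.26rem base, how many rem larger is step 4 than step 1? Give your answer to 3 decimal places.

7.368rem

Step 1: 1.26 × 1.655 = 2.08530rem
Step 4: 1.26 × 1.655⁴ = 9.45285rem
Difference: 9.45285 − 2.08530 = 7.36755rem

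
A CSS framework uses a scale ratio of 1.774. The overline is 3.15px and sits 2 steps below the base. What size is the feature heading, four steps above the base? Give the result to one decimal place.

3.15 × 1.774⁶ = 3.15 × 31.16892 ≈ 98.182

98.2px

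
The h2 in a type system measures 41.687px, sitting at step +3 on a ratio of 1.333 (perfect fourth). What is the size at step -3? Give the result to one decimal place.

7.4px

41.687 ÷ 1.333⁶ = 41.687 ÷ 5.61023 ≈ 7.431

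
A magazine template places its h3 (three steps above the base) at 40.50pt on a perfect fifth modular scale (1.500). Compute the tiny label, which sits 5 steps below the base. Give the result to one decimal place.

1.6pt

40.50 ÷ 1.500⁸ = 40.50 ÷ 25.62891 ≈ 1.580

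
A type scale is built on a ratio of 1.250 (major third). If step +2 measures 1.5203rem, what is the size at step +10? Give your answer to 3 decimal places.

9.062rem

The gap is 10 − (2) = 8 steps, so the factor is 1.250^8.
1.5203 × 1.250⁸ = 1.5203 × 5.96046 ≈ 9.062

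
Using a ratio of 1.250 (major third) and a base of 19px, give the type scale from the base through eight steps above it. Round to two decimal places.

19.00px, 23.75px, 29.69px, 37.11px, 46.39px, 57.98px, 72.48px, 90.60px, 113.25px

Step 0: 19px
Step 1: 19.0 × 1.250 = 23.75
Step 2: 19.0 × 1.250² = 29.69
Step 3: 19.0 × 1.250³ = 37.11
Step 4: 19.0 × 1.250⁴ = 46.39
Step 5: 19.0 × 1.250⁵ = 57.98
Step 6: 19.0 × 1.250⁶ = 72.48
Step 7: 19.0 × 1.250⁷ = 90.60
Step 8: 19.0 × 1.250⁸ = 113.25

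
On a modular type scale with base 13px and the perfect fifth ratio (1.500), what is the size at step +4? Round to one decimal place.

Every step multiplies by the scale ratio.
13.0 × 1.500⁴ = 13.0 × 5.06250 ≈ 65.81

65.8px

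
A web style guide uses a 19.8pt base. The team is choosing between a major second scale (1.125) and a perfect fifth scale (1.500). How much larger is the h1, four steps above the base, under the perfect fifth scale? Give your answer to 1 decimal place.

68.5pt

Major second: 19.8 × 1.125⁴ = 31.716pt
Perfect fifth: 19.8 × 1.500⁴ = 100.237pt
Difference: 100.237 − 31.716 = 68.521pt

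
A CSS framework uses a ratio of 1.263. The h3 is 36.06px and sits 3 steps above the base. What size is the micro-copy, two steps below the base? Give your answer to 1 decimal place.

36.06 ÷ 1.263⁵ = 36.06 ÷ 3.21378 ≈ 11.220

11.2px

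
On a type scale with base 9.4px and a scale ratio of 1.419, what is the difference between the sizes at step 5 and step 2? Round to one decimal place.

35.2px

Step 2: 9.4 × 1.419² = 18.927px
Step 5: 9.4 × 1.419⁵ = 54.080px
Difference: 54.080 − 18.927 = 35.153px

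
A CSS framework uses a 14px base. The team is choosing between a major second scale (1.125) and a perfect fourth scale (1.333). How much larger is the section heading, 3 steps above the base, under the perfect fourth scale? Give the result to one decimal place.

Major second: 14.0 × 1.125³ = 19.934px
Perfect fourth: 14.0 × 1.333³ = 33.160px
Difference: 33.160 − 19.934 = 13.226px

13.2px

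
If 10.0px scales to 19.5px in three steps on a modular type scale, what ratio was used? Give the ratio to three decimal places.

The ratio satisfies 10.0 × r³ = 19.5, so r = (19.5 / 10.0)^(1/3).
r = 1.9500^(1/3) ≈ 1.2493

1.249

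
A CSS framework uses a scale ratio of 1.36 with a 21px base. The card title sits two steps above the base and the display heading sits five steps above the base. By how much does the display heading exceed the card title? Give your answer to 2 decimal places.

58.86px

Step 2: 21.0 × 1.36² = 38.8416px
Step 5: 21.0 × 1.36⁵ = 97.7043px
Difference: 97.7043 − 38.8416 = 58.8627px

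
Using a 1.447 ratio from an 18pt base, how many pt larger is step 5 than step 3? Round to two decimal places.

59.65pt

Step 3: 18.0 × 1.447³ = 54.5353pt
Step 5: 18.0 × 1.447⁵ = 114.1866pt
Difference: 114.1866 − 54.5353 = 59.6513pt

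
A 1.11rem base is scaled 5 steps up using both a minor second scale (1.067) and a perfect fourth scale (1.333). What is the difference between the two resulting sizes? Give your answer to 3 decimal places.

3.137rem

Minor second: 1.11 × 1.067⁵ = 1.53513rem
Perfect fourth: 1.11 × 1.333⁵ = 4.67169rem
Difference: 4.67169 − 1.53513 = 3.13656rem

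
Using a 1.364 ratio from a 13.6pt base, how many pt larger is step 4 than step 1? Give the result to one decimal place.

28.5pt

Step 1: 13.6 × 1.364 = 18.550pt
Step 4: 13.6 × 1.364⁴ = 47.076pt
Difference: 47.076 − 18.550 = 28.526pt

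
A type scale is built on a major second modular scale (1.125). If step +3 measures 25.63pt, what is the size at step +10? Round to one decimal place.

Moving from step +3 to step +10 is 7 steps up, so multiply by r⁷.
25.63 × 1.125⁷ = 25.63 × 2.28070 ≈ 58.454

58.5pt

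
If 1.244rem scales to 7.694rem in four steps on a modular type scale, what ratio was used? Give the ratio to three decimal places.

r⁴ = 7.694 / 1.244, so r = (7.694/1.244)^(1/4).
r = 6.1849^(1/4) ≈ 1.5770

1.577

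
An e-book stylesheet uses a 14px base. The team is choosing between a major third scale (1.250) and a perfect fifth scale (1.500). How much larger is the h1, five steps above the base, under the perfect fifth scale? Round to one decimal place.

Major third: 14.0 × 1.250⁵ = 42.725px
Perfect fifth: 14.0 × 1.500⁵ = 106.312px
Difference: 106.312 − 42.725 = 63.587px

63.6px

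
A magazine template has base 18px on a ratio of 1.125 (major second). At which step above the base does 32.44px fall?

1.125ⁿ = 32.44 / 18 = 1.8022
n = ln(1.8022) / ln(1.125) = 0.5890 / 0.1178 ≈ 5.00

5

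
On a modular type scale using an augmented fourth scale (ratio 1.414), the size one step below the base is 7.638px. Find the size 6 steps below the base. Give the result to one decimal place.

1.4px

The gap is -6 − (-1) = -5 steps, so the factor is 1.414^-5.
7.638 ÷ 1.414⁵ = 7.638 ÷ 5.65258 ≈ 1.351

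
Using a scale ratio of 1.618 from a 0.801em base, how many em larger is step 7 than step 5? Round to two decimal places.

14.37em

Step 5: 0.801 × 1.618⁵ = 8.8823em
Step 7: 0.801 × 1.618⁷ = 23.2532em
Difference: 23.2532 − 8.8823 = 14.3709em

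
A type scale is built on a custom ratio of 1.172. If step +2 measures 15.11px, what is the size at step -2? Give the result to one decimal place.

15.11 ÷ 1.172⁴ = 15.11 ÷ 1.88673 ≈ 8.009

8.0px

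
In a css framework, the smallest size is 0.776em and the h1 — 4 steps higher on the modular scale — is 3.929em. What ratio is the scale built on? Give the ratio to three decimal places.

The ratio satisfies 0.776 × r⁴ = 3.929, so r = (3.929 / 0.776)^(1/4).
r = 5.0631^(1/4) ≈ 1.5000

1.500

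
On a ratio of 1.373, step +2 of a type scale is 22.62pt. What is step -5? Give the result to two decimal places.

2.46pt

The gap is -5 − (2) = -7 steps, so the factor is 1.373^-7.
22.62 ÷ 1.373⁷ = 22.62 ÷ 9.19801 ≈ 2.459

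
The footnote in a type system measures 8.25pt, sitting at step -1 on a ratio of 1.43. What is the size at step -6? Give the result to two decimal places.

1.38pt

8.25 ÷ 1.43⁵ = 8.25 ÷ 5.97971 ≈ 1.380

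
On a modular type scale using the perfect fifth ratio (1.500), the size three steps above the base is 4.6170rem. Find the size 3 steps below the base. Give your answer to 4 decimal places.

The gap is -3 − (3) = -6 steps, so the factor is 1.500^-6.
4.6170 ÷ 1.500⁶ = 4.6170 ÷ 11.39062 ≈ 0.4053

0.4053rem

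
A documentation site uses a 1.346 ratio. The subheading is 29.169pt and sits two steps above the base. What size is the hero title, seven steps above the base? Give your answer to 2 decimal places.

128.87pt

Moving from step +2 to step +7 is 5 steps up, so multiply by r⁵.
29.169 × 1.346⁵ = 29.169 × 4.41800 ≈ 128.869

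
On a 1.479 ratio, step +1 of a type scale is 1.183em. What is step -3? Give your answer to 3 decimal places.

1.183 ÷ 1.479⁴ = 1.183 ÷ 4.78490 ≈ 0.247

0.247em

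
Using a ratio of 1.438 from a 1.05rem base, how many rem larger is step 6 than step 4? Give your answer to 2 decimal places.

Step 4: 1.05 × 1.438⁴ = 4.4898rem
Step 6: 1.05 × 1.438⁶ = 9.2842rem
Difference: 9.2842 − 4.4898 = 4.7944rem

4.79rem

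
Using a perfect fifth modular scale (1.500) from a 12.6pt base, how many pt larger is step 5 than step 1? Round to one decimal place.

Step 1: 12.6 × 1.500 = 18.900pt
Step 5: 12.6 × 1.500⁵ = 95.681pt
Difference: 95.681 − 18.900 = 76.781pt

76.8pt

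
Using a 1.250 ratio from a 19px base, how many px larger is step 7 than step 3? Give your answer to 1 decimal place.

53.5px

Step 3: 19.0 × 1.250³ = 37.109px
Step 7: 19.0 × 1.250⁷ = 90.599px
Difference: 90.599 − 37.109 = 53.490px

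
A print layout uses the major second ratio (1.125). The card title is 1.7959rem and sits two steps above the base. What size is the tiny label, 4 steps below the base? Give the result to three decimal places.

0.886rem

1.7959 ÷ 1.125⁶ = 1.7959 ÷ 2.02729 ≈ 0.886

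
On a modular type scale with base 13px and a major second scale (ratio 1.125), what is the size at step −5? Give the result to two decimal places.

7.21px

13.0 ÷ 1.125⁵ = 13.0 ÷ 1.80203 ≈ 7.21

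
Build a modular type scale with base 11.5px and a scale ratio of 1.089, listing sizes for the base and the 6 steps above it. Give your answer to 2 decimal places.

11.50px, 12.52px, 13.64px, 14.85px, 16.17px, 17.61px, 19.18px

Step 0: 11.5px
Step 1: 11.5 × 1.089 = 12.52
Step 2: 11.5 × 1.089² = 13.64
Step 3: 11.5 × 1.089³ = 14.85
Step 4: 11.5 × 1.089⁴ = 16.17
Step 5: 11.5 × 1.089⁵ = 17.61
Step 6: 11.5 × 1.089⁶ = 19.18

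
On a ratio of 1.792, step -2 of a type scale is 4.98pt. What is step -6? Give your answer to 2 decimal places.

0.48pt

Moving from step -2 to step -6 is 4 steps down, so divide by r⁴.
4.98 ÷ 1.792⁴ = 4.98 ÷ 10.31222 ≈ 0.483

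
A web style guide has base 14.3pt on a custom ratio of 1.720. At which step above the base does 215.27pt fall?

1.720ⁿ = 215.27 / 14.3 = 15.0538
n = ln(15.0538) / ln(1.720) = 2.7116 / 0.5423 ≈ 5.00

5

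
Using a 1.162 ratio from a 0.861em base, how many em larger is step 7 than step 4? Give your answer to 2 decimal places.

0.89em

Step 4: 0.861 × 1.162⁴ = 1.5697em
Step 7: 0.861 × 1.162⁷ = 2.4629em
Difference: 2.4629 − 1.5697 = 0.8932em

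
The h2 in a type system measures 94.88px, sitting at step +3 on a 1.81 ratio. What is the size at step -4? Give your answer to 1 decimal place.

94.88 ÷ 1.81⁷ = 94.88 ÷ 63.64291 ≈ 1.491

1.5px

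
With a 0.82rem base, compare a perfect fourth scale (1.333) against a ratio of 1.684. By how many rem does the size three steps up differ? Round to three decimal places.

Perfect fourth: 0.82 × 1.333³ = 1.94225rem
At 1.684: 0.82 × 1.684³ = 3.91598rem
Difference: 3.91598 − 1.94225 = 1.97373rem

1.974rem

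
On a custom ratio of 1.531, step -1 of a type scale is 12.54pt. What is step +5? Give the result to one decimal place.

161.5pt

Moving from step -1 to step +5 is 6 steps up, so multiply by r⁶.
12.54 × 1.531⁶ = 12.54 × 12.87808 ≈ 161.491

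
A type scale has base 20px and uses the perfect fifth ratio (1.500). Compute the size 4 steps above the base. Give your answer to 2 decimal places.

20.0 × 1.500⁴ = 20.0 × 5.06250 ≈ 101.25

101.25px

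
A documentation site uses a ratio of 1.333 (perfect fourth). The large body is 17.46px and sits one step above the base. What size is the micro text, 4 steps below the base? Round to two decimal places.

Moving from step +1 to step -4 is 5 steps down, so divide by r⁵.
17.46 ÷ 1.333⁵ = 17.46 ÷ 4.20873 ≈ 4.149

4.15px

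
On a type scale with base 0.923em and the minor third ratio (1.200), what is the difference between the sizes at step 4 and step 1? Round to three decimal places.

Step 1: 0.923 × 1.200 = 1.10760em
Step 4: 0.923 × 1.200⁴ = 1.91393em
Difference: 1.91393 − 1.10760 = 0.80633em

0.806em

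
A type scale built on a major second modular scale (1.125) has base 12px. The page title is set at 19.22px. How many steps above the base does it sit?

4

1.125ⁿ = 19.22 / 12 = 1.6017
n = ln(1.6017) / ln(1.125) = 0.4710 / 0.1178 ≈ 4.00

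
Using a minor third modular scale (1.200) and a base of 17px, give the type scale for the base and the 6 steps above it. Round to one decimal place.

17.0px, 20.4px, 24.5px, 29.4px, 35.3px, 42.3px, 50.8px

Step 0: 17px
Step 1: 17.0 × 1.200 = 20.4
Step 2: 17.0 × 1.200² = 24.5
Step 3: 17.0 × 1.200³ = 29.4
Step 4: 17.0 × 1.200⁴ = 35.3
Step 5: 17.0 × 1.200⁵ = 42.3
Step 6: 17.0 × 1.200⁶ = 50.8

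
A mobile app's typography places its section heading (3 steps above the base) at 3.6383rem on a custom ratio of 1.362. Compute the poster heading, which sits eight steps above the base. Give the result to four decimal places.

17.0523rem

The gap is 8 − (3) = 5 steps, so the factor is 1.362^5.
3.6383 × 1.362⁵ = 3.6383 × 4.68690 ≈ 17.0523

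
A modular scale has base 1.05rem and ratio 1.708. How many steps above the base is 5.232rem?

1.708ⁿ = 5.232 / 1.05 = 4.9829
n = ln(4.9829) / ln(1.708) = 1.6060 / 0.5353 ≈ 3.00

3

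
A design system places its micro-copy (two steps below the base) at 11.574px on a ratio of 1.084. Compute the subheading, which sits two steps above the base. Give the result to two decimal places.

Moving from step -2 to step +2 is 4 steps up, so multiply by r⁴.
11.574 × 1.084⁴ = 11.574 × 1.38076 ≈ 15.981

15.98px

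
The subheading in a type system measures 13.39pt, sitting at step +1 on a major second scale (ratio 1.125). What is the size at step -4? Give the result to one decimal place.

7.4pt

The gap is -4 − (1) = -5 steps, so the factor is 1.125^-5.
13.39 ÷ 1.125⁵ = 13.39 ÷ 1.80203 ≈ 7.430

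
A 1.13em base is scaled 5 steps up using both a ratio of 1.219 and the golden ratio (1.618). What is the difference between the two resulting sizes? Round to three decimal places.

9.489em

At 1.219: 1.13 × 1.219⁵ = 3.04156em
Golden ratio: 1.13 × 1.618⁵ = 12.53058em
Difference: 12.53058 − 3.04156 = 9.48902em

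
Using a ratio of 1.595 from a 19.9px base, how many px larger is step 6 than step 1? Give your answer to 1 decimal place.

295.9px

Step 1: 19.9 × 1.595 = 31.740px
Step 6: 19.9 × 1.595⁶ = 327.655px
Difference: 327.655 − 31.740 = 295.915px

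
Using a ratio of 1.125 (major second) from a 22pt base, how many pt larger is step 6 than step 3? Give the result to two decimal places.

Step 3: 22.0 × 1.125³ = 31.3242pt
Step 6: 22.0 × 1.125⁶ = 44.6003pt
Difference: 44.6003 − 31.3242 = 13.2761pt

13.28pt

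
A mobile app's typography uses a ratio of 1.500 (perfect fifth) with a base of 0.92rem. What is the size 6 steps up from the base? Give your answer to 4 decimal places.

10.4794rem

0.92 × 1.500⁶ = 0.92 × 11.39062 ≈ 10.4794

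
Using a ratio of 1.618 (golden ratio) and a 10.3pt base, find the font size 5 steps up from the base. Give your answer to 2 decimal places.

114.22pt

Each step on a modular scale multiplies by the ratio, so the size n steps from the base is base × ratioⁿ.
10.3 × 1.618⁵ = 10.3 × 11.08901 ≈ 114.22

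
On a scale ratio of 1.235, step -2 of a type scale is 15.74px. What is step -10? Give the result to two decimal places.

2.91px

The gap is -10 − (-2) = -8 steps, so the factor is 1.235^-8.
15.74 ÷ 1.235⁸ = 15.74 ÷ 5.41172 ≈ 2.908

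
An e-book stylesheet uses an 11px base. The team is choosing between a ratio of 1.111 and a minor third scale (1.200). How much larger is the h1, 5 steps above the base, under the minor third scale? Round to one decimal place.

At 1.111: 11.0 × 1.111⁵ = 18.619px
Minor third: 11.0 × 1.200⁵ = 27.372px
Difference: 27.372 − 18.619 = 8.753px

8.8px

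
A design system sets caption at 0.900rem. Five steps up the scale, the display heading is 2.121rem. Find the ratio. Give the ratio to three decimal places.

The ratio satisfies 0.900 × r⁵ = 2.121, so r = (2.121 / 0.900)^(1/5).
r = 2.3567^(1/5) ≈ 1.1870

1.187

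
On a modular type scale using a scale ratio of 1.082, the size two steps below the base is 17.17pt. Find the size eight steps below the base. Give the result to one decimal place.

10.7pt

17.17 ÷ 1.082⁶ = 17.17 ÷ 1.60459 ≈ 10.701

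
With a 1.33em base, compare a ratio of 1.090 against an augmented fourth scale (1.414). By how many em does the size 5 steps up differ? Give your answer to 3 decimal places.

5.472em

At 1.090: 1.33 × 1.090⁵ = 2.04637em
Augmented fourth: 1.33 × 1.414⁵ = 7.51794em
Difference: 7.51794 − 2.04637 = 5.47157em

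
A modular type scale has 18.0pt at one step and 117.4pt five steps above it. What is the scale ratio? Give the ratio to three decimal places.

The ratio satisfies 18.0 × r⁵ = 117.4, so r = (117.4 / 18.0)^(1/5).
r = 6.5222^(1/5) ≈ 1.4551

1.455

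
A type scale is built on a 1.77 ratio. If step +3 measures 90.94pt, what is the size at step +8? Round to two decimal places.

The gap is 8 − (3) = 5 steps, so the factor is 1.77^5.
90.94 × 1.77⁵ = 90.94 × 17.37266 ≈ 1579.870

1579.87pt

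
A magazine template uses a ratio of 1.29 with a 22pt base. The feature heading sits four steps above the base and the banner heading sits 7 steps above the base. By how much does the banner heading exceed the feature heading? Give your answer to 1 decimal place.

69.9pt

Step 4: 22.0 × 1.29⁴ = 60.923pt
Step 7: 22.0 × 1.29⁷ = 130.783pt
Difference: 130.783 − 60.923 = 69.860pt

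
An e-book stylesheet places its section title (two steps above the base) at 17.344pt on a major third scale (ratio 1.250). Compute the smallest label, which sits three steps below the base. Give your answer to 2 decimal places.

5.68pt

17.344 ÷ 1.250⁵ = 17.344 ÷ 3.05176 ≈ 5.683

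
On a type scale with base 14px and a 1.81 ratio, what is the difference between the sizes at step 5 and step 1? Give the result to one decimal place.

246.6px

Step 1: 14.0 × 1.81 = 25.340px
Step 5: 14.0 × 1.81⁵ = 271.970px
Difference: 271.970 − 25.340 = 246.630px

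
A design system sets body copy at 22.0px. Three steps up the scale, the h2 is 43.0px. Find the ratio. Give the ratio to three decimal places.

The ratio satisfies 22.0 × r³ = 43.0, so r = (43.0 / 22.0)^(1/3).
r = 1.9545^(1/3) ≈ 1.2503

1.250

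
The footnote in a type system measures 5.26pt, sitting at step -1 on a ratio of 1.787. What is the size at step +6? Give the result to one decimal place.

The gap is 6 − (-1) = 7 steps, so the factor is 1.787^7.
5.26 × 1.787⁷ = 5.26 × 58.19315 ≈ 306.096

306.1pt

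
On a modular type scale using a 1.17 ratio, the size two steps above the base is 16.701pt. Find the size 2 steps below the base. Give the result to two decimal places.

8.91pt

Moving from step +2 to step -2 is 4 steps down, so divide by r⁴.
16.701 ÷ 1.17⁴ = 16.701 ÷ 1.87389 ≈ 8.912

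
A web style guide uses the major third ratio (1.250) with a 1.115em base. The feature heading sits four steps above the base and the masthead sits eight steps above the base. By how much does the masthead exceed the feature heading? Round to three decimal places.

3.924em

Step 4: 1.115 × 1.250⁴ = 2.72217em
Step 8: 1.115 × 1.250⁸ = 6.64592em
Difference: 6.64592 − 2.72217 = 3.92375em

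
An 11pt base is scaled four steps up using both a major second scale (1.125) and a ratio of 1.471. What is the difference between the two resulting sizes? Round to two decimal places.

33.88pt

Major second: 11.0 × 1.125⁴ = 17.6199pt
At 1.471: 11.0 × 1.471⁴ = 51.5043pt
Difference: 51.5043 − 17.6199 = 33.8844pt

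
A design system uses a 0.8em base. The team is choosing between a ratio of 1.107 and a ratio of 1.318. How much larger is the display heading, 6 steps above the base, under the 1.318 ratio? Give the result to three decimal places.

2.721em

At 1.107: 0.8 × 1.107⁶ = 1.47223em
At 1.318: 0.8 × 1.318⁶ = 4.19356em
Difference: 4.19356 − 1.47223 = 2.72133em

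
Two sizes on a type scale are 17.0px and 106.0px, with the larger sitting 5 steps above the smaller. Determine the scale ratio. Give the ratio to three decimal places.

1.442

r⁵ = 106.0 / 17.0, so r = (106.0/17.0)^(1/5).
r = 6.2353^(1/5) ≈ 1.4420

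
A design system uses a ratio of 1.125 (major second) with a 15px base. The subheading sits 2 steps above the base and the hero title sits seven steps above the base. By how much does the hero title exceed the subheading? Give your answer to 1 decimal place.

Step 2: 15.0 × 1.125² = 18.984px
Step 7: 15.0 × 1.125⁷ = 34.210px
Difference: 34.210 − 18.984 = 15.226px

15.2px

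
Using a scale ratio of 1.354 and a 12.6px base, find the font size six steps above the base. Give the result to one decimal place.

77.6px

Each step on a modular scale multiplies by the ratio, so the size n steps from the base is base × ratioⁿ.
12.6 × 1.354⁶ = 12.6 × 6.16186 ≈ 77.64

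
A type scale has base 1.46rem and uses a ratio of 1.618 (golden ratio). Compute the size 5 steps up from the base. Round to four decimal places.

Each step on a modular scale multiplies by the ratio, so the size n steps from the base is base × ratioⁿ.
1.46 × 1.618⁵ = 1.46 × 11.08901 ≈ 16.1899

16.1899rem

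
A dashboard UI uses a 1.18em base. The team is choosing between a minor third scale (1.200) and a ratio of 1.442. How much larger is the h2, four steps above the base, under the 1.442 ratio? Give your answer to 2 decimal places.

2.66em

Minor third: 1.18 × 1.200⁴ = 2.4468em
At 1.442: 1.18 × 1.442⁴ = 5.1020em
Difference: 5.1020 − 2.4468 = 2.6552em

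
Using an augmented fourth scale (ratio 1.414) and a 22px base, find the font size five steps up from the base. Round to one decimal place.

124.4px

Every step multiplies by the scale ratio.
22.0 × 1.414⁵ = 22.0 × 5.65258 ≈ 124.36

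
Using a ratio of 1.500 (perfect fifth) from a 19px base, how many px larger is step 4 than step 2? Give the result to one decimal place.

53.4px

Step 2: 19.0 × 1.500² = 42.750px
Step 4: 19.0 × 1.500⁴ = 96.188px
Difference: 96.188 − 42.750 = 53.438px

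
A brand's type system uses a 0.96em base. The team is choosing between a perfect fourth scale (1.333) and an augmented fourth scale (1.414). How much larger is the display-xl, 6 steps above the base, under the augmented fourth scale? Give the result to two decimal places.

Perfect fourth: 0.96 × 1.333⁶ = 5.3858em
Augmented fourth: 0.96 × 1.414⁶ = 7.6730em
Difference: 7.6730 − 5.3858 = 2.2872em

2.29em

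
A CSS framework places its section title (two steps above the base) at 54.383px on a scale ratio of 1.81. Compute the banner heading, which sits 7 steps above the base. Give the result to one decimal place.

1056.5px

Moving from step +2 to step +7 is 5 steps up, so multiply by r⁵.
54.383 × 1.81⁵ = 54.383 × 19.42642 ≈ 1056.467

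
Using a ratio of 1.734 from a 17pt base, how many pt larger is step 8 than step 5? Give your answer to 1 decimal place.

1122.9pt

Step 5: 17.0 × 1.734⁵ = 266.498pt
Step 8: 17.0 × 1.734⁸ = 1389.446pt
Difference: 1389.446 − 266.498 = 1122.948pt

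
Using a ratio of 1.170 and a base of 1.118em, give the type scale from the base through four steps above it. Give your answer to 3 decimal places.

1.118em, 1.308em, 1.530em, 1.791em, 2.095em

Step 0: 1.118em
Step 1: 1.118 × 1.170 = 1.308
Step 2: 1.118 × 1.170² = 1.530
Step 3: 1.118 × 1.170³ = 1.791
Step 4: 1.118 × 1.170⁴ = 2.095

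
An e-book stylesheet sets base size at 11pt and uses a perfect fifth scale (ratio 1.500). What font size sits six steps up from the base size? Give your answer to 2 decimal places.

125.30pt

11.0 × 1.500⁶ = 11.0 × 11.39062 ≈ 125.30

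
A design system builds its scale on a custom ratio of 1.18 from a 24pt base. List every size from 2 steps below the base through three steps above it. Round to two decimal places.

Step -2: 24.0 ÷ 1.18² = 17.24
Step -1: 24.0 ÷ 1.18 = 20.34
Step 0: 24pt
Step 1: 24.0 × 1.18 = 28.32
Step 2: 24.0 × 1.18² = 33.42
Step 3: 24.0 × 1.18³ = 39.43

17.24pt, 20.34pt, 24.00pt, 28.32pt, 33.42pt, 39.43pt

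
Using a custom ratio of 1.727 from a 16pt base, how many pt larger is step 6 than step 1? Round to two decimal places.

396.86pt

Step 1: 16.0 × 1.727 = 27.6320pt
Step 6: 16.0 × 1.727⁶ = 424.4964pt
Difference: 424.4964 − 27.6320 = 396.8644pt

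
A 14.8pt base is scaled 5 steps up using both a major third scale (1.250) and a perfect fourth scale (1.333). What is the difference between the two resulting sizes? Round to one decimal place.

Major third: 14.8 × 1.250⁵ = 45.166pt
Perfect fourth: 14.8 × 1.333⁵ = 62.289pt
Difference: 62.289 − 45.166 = 17.123pt

17.1pt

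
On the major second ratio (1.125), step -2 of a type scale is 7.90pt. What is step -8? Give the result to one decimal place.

3.9pt

7.90 ÷ 1.125⁶ = 7.90 ÷ 2.02729 ≈ 3.897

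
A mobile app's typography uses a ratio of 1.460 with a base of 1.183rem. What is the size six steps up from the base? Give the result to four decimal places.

Every step multiplies by the scale ratio.
1.183 × 1.460⁶ = 1.183 × 9.68539 ≈ 11.4578

11.4578rem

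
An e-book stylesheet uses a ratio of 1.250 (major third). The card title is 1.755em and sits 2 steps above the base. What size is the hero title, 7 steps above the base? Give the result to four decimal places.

5.3558em

1.755 × 1.250⁵ = 1.755 × 3.05176 ≈ 5.3558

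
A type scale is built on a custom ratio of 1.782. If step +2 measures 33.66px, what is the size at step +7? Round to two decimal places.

33.66 × 1.782⁵ = 33.66 × 17.96960 ≈ 604.857

604.86px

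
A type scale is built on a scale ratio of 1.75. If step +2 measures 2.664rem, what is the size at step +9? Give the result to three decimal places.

2.664 × 1.75⁷ = 2.664 × 50.26508 ≈ 133.906

133.906rem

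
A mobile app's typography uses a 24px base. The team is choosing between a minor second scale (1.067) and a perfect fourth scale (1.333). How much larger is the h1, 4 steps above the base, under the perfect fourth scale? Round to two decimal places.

Minor second: 24.0 × 1.067⁴ = 31.1078px
Perfect fourth: 24.0 × 1.333⁴ = 75.7760px
Difference: 75.7760 − 31.1078 = 44.6682px

44.67px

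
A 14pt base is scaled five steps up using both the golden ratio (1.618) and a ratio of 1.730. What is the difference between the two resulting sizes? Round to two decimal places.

Golden ratio: 14.0 × 1.618⁵ = 155.2461pt
At 1.730: 14.0 × 1.730⁵ = 216.9494pt
Difference: 216.9494 − 155.2461 = 61.7033pt

61.70pt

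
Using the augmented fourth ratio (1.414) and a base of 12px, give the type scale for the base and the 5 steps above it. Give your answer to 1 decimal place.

12.0px, 17.0px, 24.0px, 33.9px, 48.0px, 67.8px

Step 0: 12px
Step 1: 12.0 × 1.414 = 17.0
Step 2: 12.0 × 1.414² = 24.0
Step 3: 12.0 × 1.414³ = 33.9
Step 4: 12.0 × 1.414⁴ = 48.0
Step 5: 12.0 × 1.414⁵ = 67.8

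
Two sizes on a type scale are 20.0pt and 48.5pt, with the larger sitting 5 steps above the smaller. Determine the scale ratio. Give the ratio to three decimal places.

1.194

r⁵ = 48.5 / 20.0, so r = (48.5/20.0)^(1/5).
r = 2.4250^(1/5) ≈ 1.1938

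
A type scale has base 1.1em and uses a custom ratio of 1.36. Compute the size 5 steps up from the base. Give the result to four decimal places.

A modular type scale is a geometric sequence: sizeₙ = base × rⁿ.
1.1 × 1.36⁵ = 1.1 × 4.65259 ≈ 5.1178

5.1178em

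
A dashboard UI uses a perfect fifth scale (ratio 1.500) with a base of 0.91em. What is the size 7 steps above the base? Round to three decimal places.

0.91 × 1.500⁷ = 0.91 × 17.08594 ≈ 15.548

15.548em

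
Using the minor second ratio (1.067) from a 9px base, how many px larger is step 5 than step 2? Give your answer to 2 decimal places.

2.20px

Step 2: 9.0 × 1.067² = 10.2464px
Step 5: 9.0 × 1.067⁵ = 12.4470px
Difference: 12.4470 − 10.2464 = 2.2006px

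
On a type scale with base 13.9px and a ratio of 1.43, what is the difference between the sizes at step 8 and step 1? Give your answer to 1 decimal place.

Step 1: 13.9 × 1.43 = 19.877px
Step 8: 13.9 × 1.43⁸ = 243.054px
Difference: 243.054 − 19.877 = 223.177px

223.2px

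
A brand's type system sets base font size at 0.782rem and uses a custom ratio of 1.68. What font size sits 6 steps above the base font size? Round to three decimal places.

0.782 × 1.68⁶ = 0.782 × 22.48307 ≈ 17.582

17.582rem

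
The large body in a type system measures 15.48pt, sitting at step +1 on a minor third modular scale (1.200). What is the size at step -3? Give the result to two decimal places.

7.47pt

The gap is -3 − (1) = -4 steps, so the factor is 1.200^-4.
15.48 ÷ 1.200⁴ = 15.48 ÷ 2.07360 ≈ 7.465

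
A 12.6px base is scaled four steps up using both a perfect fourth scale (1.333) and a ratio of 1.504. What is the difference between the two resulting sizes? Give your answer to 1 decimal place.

24.7px

Perfect fourth: 12.6 × 1.333⁴ = 39.782px
At 1.504: 12.6 × 1.504⁴ = 64.471px
Difference: 64.471 − 39.782 = 24.689px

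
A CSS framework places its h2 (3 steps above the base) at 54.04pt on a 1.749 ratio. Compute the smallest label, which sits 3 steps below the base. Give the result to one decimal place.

The gap is -3 − (3) = -6 steps, so the factor is 1.749^-6.
54.04 ÷ 1.749⁶ = 54.04 ÷ 28.62456 ≈ 1.888

1.9pt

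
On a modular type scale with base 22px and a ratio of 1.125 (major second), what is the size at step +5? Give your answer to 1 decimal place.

39.6px

Every step multiplies by the scale ratio.
22.0 × 1.125⁵ = 22.0 × 1.80203 ≈ 39.64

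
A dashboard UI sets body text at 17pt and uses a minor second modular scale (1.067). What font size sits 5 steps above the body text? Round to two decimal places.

23.51pt

A modular type scale is a geometric sequence: sizeₙ = base × rⁿ.
17.0 × 1.067⁵ = 17.0 × 1.38300 ≈ 23.51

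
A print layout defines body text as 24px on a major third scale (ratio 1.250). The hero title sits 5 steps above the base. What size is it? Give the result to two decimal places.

Every step multiplies by the scale ratio.
24.0 × 1.250⁵ = 24.0 × 3.05176 ≈ 73.24

73.24px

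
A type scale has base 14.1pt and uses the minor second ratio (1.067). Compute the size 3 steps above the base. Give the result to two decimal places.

14.1 × 1.067³ = 14.1 × 1.21477 ≈ 17.13

17.13pt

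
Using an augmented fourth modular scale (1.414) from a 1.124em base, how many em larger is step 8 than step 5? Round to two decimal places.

11.61em

Step 5: 1.124 × 1.414⁵ = 6.3535em
Step 8: 1.124 × 1.414⁸ = 17.9623em
Difference: 17.9623 − 6.3535 = 11.6088em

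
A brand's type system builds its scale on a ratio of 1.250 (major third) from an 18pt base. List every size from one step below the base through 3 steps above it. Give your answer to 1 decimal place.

14.4pt, 18.0pt, 22.5pt, 28.1pt, 35.2pt

Step -1: 18.0 ÷ 1.250 = 14.4
Step 0: 18pt
Step 1: 18.0 × 1.250 = 22.5
Step 2: 18.0 × 1.250² = 28.1
Step 3: 18.0 × 1.250³ = 35.2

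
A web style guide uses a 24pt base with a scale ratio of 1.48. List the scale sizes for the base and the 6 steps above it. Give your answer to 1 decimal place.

Step 0: 24pt
Step 1: 24.0 × 1.48 = 35.5
Step 2: 24.0 × 1.48² = 52.6
Step 3: 24.0 × 1.48³ = 77.8
Step 4: 24.0 × 1.48⁴ = 115.1
Step 5: 24.0 × 1.48⁵ = 170.4
Step 6: 24.0 × 1.48⁶ = 252.2

24.0pt, 35.5pt, 52.6pt, 77.8pt, 115.1pt, 170.4pt, 252.2pt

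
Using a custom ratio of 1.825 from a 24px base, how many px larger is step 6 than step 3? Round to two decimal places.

Step 3: 24.0 × 1.825³ = 145.8814px
Step 6: 24.0 × 1.825⁶ = 886.7240px
Difference: 886.7240 − 145.8814 = 740.8426px

740.84px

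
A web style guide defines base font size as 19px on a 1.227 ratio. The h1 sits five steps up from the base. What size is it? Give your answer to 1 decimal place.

52.8px

19.0 × 1.227⁵ = 19.0 × 2.78114 ≈ 52.84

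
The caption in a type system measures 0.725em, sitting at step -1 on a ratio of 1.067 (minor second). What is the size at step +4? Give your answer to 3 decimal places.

The gap is 4 − (-1) = 5 steps, so the factor is 1.067^5.
0.725 × 1.067⁵ = 0.725 × 1.38300 ≈ 1.003

1.003em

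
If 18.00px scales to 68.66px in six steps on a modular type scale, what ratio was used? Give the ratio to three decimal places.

1.250

r⁶ = 68.66 / 18.00, so r = (68.66/18.00)^(1/6).
r = 3.8144^(1/6) ≈ 1.2500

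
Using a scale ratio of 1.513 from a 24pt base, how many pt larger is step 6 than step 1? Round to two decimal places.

251.59pt

Step 1: 24.0 × 1.513 = 36.3120pt
Step 6: 24.0 × 1.513⁶ = 287.9021pt
Difference: 287.9021 − 36.3120 = 251.5901pt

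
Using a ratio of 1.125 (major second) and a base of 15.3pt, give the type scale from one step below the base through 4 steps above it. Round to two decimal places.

13.60pt, 15.30pt, 17.21pt, 19.36pt, 21.78pt, 24.51pt

Step -1: 15.3 ÷ 1.125 = 13.60
Step 0: 15.3pt
Step 1: 15.3 × 1.125 = 17.21
Step 2: 15.3 × 1.125² = 19.36
Step 3: 15.3 × 1.125³ = 21.78
Step 4: 15.3 × 1.125⁴ = 24.51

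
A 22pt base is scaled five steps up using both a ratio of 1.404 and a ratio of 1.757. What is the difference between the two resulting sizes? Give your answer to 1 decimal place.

248.3pt

At 1.404: 22.0 × 1.404⁵ = 120.021pt
At 1.757: 22.0 × 1.757⁵ = 368.368pt
Difference: 368.368 − 120.021 = 248.347pt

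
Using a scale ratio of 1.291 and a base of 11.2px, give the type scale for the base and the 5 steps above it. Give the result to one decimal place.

Step 0: 11.2px
Step 1: 11.2 × 1.291 = 14.5
Step 2: 11.2 × 1.291² = 18.7
Step 3: 11.2 × 1.291³ = 24.1
Step 4: 11.2 × 1.291⁴ = 31.1
Step 5: 11.2 × 1.291⁵ = 40.2

11.2px, 14.5px, 18.7px, 24.1px, 31.1px, 40.2px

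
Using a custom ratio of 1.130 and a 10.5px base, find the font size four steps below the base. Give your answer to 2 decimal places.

6.44px

10.5 ÷ 1.130⁴ = 10.5 ÷ 1.63047 ≈ 6.44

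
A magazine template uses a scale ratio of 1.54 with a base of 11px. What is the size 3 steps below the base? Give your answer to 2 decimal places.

3.01px

11.0 ÷ 1.54³ = 11.0 ÷ 3.65226 ≈ 3.01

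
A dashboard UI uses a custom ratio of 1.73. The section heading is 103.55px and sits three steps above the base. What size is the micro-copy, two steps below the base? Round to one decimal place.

Moving from step +3 to step -2 is 5 steps down, so divide by r⁵.
103.55 ÷ 1.73⁵ = 103.55 ÷ 15.49639 ≈ 6.682

6.7px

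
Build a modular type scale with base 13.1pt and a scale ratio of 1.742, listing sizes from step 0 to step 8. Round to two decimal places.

13.10pt, 22.82pt, 39.75pt, 69.25pt, 120.63pt, 210.14pt, 366.07pt, 637.69pt, 1110.85pt

Step 0: 13.1pt
Step 1: 13.1 × 1.742 = 22.82
Step 2: 13.1 × 1.742² = 39.75
Step 3: 13.1 × 1.742³ = 69.25
Step 4: 13.1 × 1.742⁴ = 120.63
Step 5: 13.1 × 1.742⁵ = 210.14
Step 6: 13.1 × 1.742⁶ = 366.07
Step 7: 13.1 × 1.742⁷ = 637.69
Step 8: 13.1 × 1.742⁸ = 1110.85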